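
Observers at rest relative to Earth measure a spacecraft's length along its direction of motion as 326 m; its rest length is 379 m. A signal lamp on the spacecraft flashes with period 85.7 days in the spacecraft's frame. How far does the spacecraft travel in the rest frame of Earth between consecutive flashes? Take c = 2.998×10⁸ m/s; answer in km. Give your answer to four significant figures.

1.316×10^12 km

Length contraction gives γ = L₀/L = 379/326 = 1.16258.
β = √(1 − 1/γ²) = 0.51003. Lab-frame period = γτ = 1.16258×85.7 days = 99.633 days. Distance = βc × γτ = 0.51003 × 2.998×10⁸ m/s × 8608291.2 s = 1.3163×10^15 m = 1.316×10^12 km.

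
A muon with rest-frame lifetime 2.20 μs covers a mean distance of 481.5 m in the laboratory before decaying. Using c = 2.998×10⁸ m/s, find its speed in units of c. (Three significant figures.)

0.590c

Lab distance = (lab lifetime)·v = γτ·βc, so βγ = d/(cτ) = 481.5/(2.998×10⁸ × 2.200×10^-6) = 0.73003.
With βγ = 0.73003: γ² = 1 + (βγ)² = 1.532944, and β = (βγ)/γ = 0.73003/1.23812 = 0.590.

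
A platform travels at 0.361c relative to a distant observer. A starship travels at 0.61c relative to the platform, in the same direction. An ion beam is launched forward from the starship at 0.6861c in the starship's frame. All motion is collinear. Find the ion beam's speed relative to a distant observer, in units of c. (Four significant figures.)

First combine the ion beam and starship (S''→S'): u₁ = (0.6861 + 0.61)/(1 + 0.6861×0.61) = 1.2961/1.418521 = 0.9137.
Then combine with the platform (S'→S): u = (0.9137 + 0.361)/(1 + 0.9137×0.361) = 1.2747/1.3298457 = 0.95853.

0.9585c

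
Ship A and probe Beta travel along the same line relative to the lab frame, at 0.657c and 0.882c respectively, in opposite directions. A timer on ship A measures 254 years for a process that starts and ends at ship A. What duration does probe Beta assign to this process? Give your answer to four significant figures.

Transform ship A's velocity into probe Beta's frame: (0.657 + 0.882)/(1 + 0.657·0.882) = 1.539/1.579474, so the relative speed is 0.97438c.
γ for this relative speed: γ = 1/√(1 − 0.949416) = 4.4462.
Ship A's interval is proper; time dilation gives Δt_B = γΔτ = 4.4462 × 254 years = 1129 years.

1129 years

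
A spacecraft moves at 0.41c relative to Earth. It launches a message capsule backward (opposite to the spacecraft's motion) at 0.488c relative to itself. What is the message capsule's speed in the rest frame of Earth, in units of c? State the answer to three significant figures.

Relativistic velocity addition: u = (u' + v)/(1 + u'v/c²), with u' = −0.488c and v = 0.41c.
Numerator: −0.488 + 0.41 = −0.078. Denominator: 1 + (−0.488)(0.41) = 0.79992.
u = −0.078/0.79992 = −0.09751, so the speed is 0.0975c.

0.0975c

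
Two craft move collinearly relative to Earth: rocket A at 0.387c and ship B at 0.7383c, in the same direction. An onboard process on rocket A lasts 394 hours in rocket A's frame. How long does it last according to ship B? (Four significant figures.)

Transform rocket A's velocity into ship B's frame: (0.387 − 0.7383)/(1 − 0.387·0.7383) = −0.3513/0.7142779, so the relative speed is 0.49183c.
At |u| = 0.49183c, γ = (1 − 0.241897)^(−1/2) = 1.1485.
The clock on rocket A records proper time, so ship B measures Δt = γΔτ = 1.1485 × 394 = 452.5 hours.

452.5 hours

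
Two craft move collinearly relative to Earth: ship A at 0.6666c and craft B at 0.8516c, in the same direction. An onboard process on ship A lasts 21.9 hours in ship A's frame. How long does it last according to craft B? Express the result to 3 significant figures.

Speed of ship A in craft B's frame: u = (v_A − v_B)/(1 − v_A v_B/c²) = (0.6666 − 0.8516)/(1 − 0.6666×0.8516) = −0.185/0.43232344 = −0.42792; |u| = 0.42792c.
At |u| = 0.42792c, γ = (1 − 0.183116)^(−1/2) = 1.1064.
Ship A's interval is proper; time dilation gives Δt_B = γΔτ = 1.1064 × 21.9 hours = 24.2 hours.

24.2 hours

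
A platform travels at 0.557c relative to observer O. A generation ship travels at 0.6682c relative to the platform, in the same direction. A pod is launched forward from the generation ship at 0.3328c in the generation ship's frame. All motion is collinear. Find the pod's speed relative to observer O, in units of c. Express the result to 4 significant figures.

Apply u = (u'+v)/(1+u'v) twice. Pod in the platform frame: (0.3328+0.6682)/(1+0.3328·0.6682) = 1.001/1.22237696 = 0.8189c.
That velocity, transformed to the rest frame of observer O: (0.8189+0.557)/(1+0.8189·0.557) = 1.3759/1.4561273 = 0.9449c.

0.9449c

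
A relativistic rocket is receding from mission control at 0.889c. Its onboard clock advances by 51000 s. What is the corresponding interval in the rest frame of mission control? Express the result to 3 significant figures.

1.11×10^5 s

With β = 0.889, γ = 1/√(1 − 0.889²) = 1/√0.209679 = 2.1838.
Time dilation: Δt = γ·Δτ = 2.1838 × 51000 = 1.11×10^5 s.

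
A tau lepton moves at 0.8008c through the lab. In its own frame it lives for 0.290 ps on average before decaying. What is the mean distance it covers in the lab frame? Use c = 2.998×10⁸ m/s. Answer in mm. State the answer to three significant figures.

γ = 1/√(1 − β²) = 1/√(1 − 0.64128064) = 1/√0.35871936 = 1/0.598932 = 1.6696.
Lab-frame lifetime: Δt = γτ = 1.6696 × 0.290 ps = 0.48418 ps.
Distance: d = vΔt = 0.8008 × 2.998×10⁸ m/s × 4.8418×10^-13 s = 1.16×10^-4 m = 0.116 mm.

0.116 mm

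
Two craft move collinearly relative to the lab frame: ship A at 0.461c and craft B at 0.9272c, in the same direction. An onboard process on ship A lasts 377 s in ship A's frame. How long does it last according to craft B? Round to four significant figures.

649.4 s

Speed of ship A in craft B's frame: u = (v_A − v_B)/(1 − v_A v_B/c²) = (0.461 − 0.9272)/(1 − 0.461×0.9272) = −0.4662/0.5725608 = −0.81424; |u| = 0.81424c.
γ for this relative speed: γ = 1/√(1 − 0.662987) = 1.7226.
The clock on ship A records proper time, so craft B measures Δt = γΔτ = 1.7226 × 377 = 649.4 s.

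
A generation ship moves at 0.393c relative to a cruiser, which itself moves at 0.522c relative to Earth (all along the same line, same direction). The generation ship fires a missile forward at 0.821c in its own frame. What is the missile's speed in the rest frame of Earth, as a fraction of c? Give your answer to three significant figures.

Compose velocities in two stages. Stage 1 (into S'): u₁ = (0.821+0.393)/(1+0.821×0.393) = 0.91785.
Stage 2 (into S): u = (0.91785+0.522)/(1+0.91785×0.522) = 0.97345, so the speed is 0.973c.

0.973c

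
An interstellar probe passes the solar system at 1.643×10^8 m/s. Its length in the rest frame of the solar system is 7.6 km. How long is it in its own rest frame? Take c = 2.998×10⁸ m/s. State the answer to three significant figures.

9.09 km

β = v/c = (1.643×10^8 m/s)/(2.998×10⁸ m/s) = 0.548032.
Lorentz factor: γ = (1 − 0.3003391)^(−1/2) = 1.1955.
Proper length: L₀ = γ·L = 1.1955 × 7.6 = 9.09 km.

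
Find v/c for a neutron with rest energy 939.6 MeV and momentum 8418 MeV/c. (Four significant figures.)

pc/(mc²) = 8418/939.6 = 8.9591 = βγ = β/√(1−β²).
So β² = x²/(1 + x²) with x = 8.9591: x² = 80.2655, β² = 80.2655/81.2655 = 0.987695, β = 0.9938.

0.9938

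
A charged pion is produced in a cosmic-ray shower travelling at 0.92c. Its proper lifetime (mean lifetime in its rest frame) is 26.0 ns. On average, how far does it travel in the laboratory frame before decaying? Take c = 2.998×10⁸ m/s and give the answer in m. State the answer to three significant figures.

18.3 m

γ = 1/√(1 − β²) = 1/√(1 − 0.8464) = 1/√0.1536 = 1/0.391918 = 2.5516.
Lab-frame lifetime: Δt = γτ = 2.5516 × 26.0 ns = 66.342 ns.
Distance: d = vΔt = 0.92 × 2.998×10⁸ m/s × 6.6342×10^-8 s = 18.3 m.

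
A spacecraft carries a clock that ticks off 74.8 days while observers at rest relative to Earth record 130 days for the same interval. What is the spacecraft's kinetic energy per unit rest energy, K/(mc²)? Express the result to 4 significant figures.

0.7380

γ = Δt/Δτ = 130/74.8 = 1.73797.
K/(mc²) = γ − 1 = 1.73797 − 1 = 0.7380.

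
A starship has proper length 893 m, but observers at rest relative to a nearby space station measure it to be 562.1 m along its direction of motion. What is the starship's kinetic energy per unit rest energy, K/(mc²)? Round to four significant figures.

γ = L₀/L = 893/562.1 = 1.58869.
K/(mc²) = γ − 1 = 1.58869 − 1 = 0.5887.

0.5887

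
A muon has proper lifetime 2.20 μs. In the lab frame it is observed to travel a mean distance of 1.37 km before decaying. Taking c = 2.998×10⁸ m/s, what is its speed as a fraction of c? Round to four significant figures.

d = βγcτ ⇒ βγ = d/(cτ) = 1370 m / (659.56 m) = 2.0771.
β = (βγ)/√(1+(βγ)²) = 2.0771/√5.31434 = 0.9010.

0.9010c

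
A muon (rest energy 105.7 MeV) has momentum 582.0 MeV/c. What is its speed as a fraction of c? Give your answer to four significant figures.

βγ = pc/(mc²) = 582.0/105.7 = 5.5061.
Since γ² = 1 + (βγ)² = 31.3171, γ = √31.3171 = 5.59617, and β = (βγ)/γ = 5.5061/5.59617 = 0.9839.

0.9839c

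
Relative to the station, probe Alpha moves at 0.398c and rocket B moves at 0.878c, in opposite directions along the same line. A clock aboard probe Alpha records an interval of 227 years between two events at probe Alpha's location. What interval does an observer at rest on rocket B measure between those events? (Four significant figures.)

Speed of probe Alpha in rocket B's frame: u = (v_A + v_B)/(1 + v_A v_B/c²) = (0.398 + 0.878)/(1 + 0.398×0.878) = 1.276/1.349444 = 0.94557; |u| = 0.94557c.
At |u| = 0.94557c, γ = (1 − 0.894103)^(−1/2) = 3.073.
Probe Alpha's interval is proper; time dilation gives Δt_B = γΔτ = 3.073 × 227 years = 697.6 years.

697.6 years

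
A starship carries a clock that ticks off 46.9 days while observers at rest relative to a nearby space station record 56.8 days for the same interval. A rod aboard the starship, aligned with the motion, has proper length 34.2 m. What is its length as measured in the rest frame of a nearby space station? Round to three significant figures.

28.2 m

γ = Δt/Δτ = 56.8/46.9 = 1.21109.
The rod contracts by the same γ: 34.2 m / 1.21109 = 28.2 m.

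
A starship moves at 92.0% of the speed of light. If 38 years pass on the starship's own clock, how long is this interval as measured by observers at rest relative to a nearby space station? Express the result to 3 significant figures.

97.0 years

β² = 0.8464, so γ = 1/√0.1536 = 2.5516.
Time dilation: Δt = γ·Δτ = 2.5516 × 38 = 97.0 years.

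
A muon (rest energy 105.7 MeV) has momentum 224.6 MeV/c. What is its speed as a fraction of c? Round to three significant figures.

0.905c

pc/(mc²) = 224.6/105.7 = 2.1249 = βγ = β/√(1−β²).
So β² = x²/(1 + x²) with x = 2.1249: x² = 4.5152, β² = 4.5152/5.5152 = 0.818683, β = 0.905.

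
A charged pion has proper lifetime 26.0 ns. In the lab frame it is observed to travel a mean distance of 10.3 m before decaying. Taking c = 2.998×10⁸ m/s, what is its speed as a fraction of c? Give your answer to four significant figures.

0.7974c

Let x = d/(cτ) = 10.30 m / (2.998×10⁸ m/s × 2.600×10^-8 s) = 1.3214. Since d = βγcτ, x = βγ = β/√(1−β²).
Solving: β² = x²/(1+x²) = 1.7461/2.7461 = 0.635847, so β = 0.7974.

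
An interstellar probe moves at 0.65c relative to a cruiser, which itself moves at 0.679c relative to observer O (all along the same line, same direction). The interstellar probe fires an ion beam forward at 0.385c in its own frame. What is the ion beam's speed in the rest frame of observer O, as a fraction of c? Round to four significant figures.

Apply u = (u'+v)/(1+u'v) twice. Ion beam in the cruiser frame: (0.385+0.65)/(1+0.385·0.65) = 1.035/1.25025 = 0.82783c.
That velocity, transformed to the rest frame of observer O: (0.82783+0.679)/(1+0.82783·0.679) = 1.50683/1.56209657 = 0.96462c.

0.9646c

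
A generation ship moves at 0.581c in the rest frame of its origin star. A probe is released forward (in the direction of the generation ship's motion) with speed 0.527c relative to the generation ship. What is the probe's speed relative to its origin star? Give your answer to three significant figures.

0.848c

Relativistic velocity addition: u = (u' + v)/(1 + u'v/c²), with u' = 0.527c and v = 0.581c.
Numerator: 0.527 + 0.581 = 1.108. Denominator: 1 + (0.527)(0.581) = 1.306187.
u = 1.108/1.306187 = 0.84827, so the speed is 0.848c.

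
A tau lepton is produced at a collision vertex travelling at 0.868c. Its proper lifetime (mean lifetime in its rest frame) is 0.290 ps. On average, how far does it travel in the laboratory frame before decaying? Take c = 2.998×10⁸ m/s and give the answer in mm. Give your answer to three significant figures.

γ = 1/√(1 − β²) = 1/√(1 − 0.753424) = 1/√0.246576 = 1/0.496564 = 2.0138.
Lab-frame lifetime: Δt = γτ = 2.0138 × 0.290 ps = 0.584 ps.
Distance: d = vΔt = 0.868 × 2.998×10⁸ m/s × 5.8400×10^-13 s = 1.52×10^-4 m = 0.152 mm.

0.152 mm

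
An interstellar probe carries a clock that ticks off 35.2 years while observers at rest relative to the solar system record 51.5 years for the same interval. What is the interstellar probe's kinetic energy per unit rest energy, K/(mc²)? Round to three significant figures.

0.463

γ = Δt/Δτ = 51.5/35.2 = 1.46307.
Since K = (γ−1)mc², K/(mc²) = 1.46307 − 1 = 0.463.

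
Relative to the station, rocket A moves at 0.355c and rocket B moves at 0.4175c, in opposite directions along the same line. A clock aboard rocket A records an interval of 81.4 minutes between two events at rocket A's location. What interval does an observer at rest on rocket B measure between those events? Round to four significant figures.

Speed of rocket A in rocket B's frame: u = (v_A + v_B)/(1 + v_A v_B/c²) = (0.355 + 0.4175)/(1 + 0.355×0.4175) = 0.7725/1.1482125 = 0.67278; |u| = 0.67278c.
γ for this relative speed: γ = 1/√(1 − 0.452633) = 1.3516.
Rocket A's interval is proper; time dilation gives Δt_B = γΔτ = 1.3516 × 81.4 minutes = 110.0 minutes.

110.0 minutes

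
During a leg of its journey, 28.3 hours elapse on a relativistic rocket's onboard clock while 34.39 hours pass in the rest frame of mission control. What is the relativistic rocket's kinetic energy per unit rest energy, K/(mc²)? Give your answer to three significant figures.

0.215

From Δt = γΔτ: γ = 34.39/28.3 = 1.21519.
K/(mc²) = γ − 1 = 1.21519 − 1 = 0.215.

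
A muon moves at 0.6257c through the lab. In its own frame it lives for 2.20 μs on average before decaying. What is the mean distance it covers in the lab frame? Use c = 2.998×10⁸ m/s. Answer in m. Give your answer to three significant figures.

β² = 0.39150049, so γ = 1/√0.60849951 = 1.2819.
Lab-frame lifetime: Δt = γτ = 1.2819 × 2.20 μs = 2.8202 μs.
Distance: d = vΔt = 0.6257 × 2.998×10⁸ m/s × 2.8202×10^-6 s = 529 m.

529 m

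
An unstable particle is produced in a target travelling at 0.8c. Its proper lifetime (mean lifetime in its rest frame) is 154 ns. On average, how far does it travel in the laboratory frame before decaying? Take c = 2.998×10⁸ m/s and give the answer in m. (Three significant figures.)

61.6 m

With β = 0.8, γ = 1/√(1 − 0.8²) = 1/√0.36 = 1.6667.
Lab-frame lifetime: Δt = γτ = 1.6667 × 154 ns = 256.67 ns.
Distance: d = vΔt = 0.8 × 2.998×10⁸ m/s × 2.5667×10^-7 s = 61.6 m.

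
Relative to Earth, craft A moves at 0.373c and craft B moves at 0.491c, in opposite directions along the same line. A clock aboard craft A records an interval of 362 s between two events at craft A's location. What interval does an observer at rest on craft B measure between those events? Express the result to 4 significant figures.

The velocity of craft A relative to craft B is (0.373 + 0.491)c / (1 + 0.373×0.491) = 0.73026c; relative speed 0.73026c.
At |u| = 0.73026c, γ = (1 − 0.53328)^(−1/2) = 1.4638.
Craft A's interval is proper; time dilation gives Δt_B = γΔτ = 1.4638 × 362 s = 529.9 s.

529.9 s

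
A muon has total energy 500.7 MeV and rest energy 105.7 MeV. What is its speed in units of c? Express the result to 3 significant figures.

0.977c

γ = E/(mc²) = 500.7/105.7 = 4.737.
β = √(1 − 1/γ²) = √(1 − 0.0445649) = √0.9554351 = 0.977.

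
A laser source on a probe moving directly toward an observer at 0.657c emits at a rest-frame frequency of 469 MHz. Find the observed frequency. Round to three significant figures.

Relativistic Doppler (source moving toward): f_obs = f_src · √((1+β)/(1−β)).
With β = 0.657: factor = √(1.657/0.343) = 2.1979.
f_obs = 469 × 2.1979 = 1030 MHz.

1030 MHz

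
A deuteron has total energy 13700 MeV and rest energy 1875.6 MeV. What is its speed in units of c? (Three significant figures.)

0.991c

γ = E/(mc²) = 13700/1875.6 = 7.3043.
β = √(1 − 1/γ²) = √(1 − 0.0187432) = √0.9812568 = 0.991.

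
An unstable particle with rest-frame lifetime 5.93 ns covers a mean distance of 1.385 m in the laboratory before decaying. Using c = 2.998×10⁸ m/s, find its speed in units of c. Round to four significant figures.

Let x = d/(cτ) = 1.385 m / (2.998×10⁸ m/s × 5.930×10^-9 s) = 0.77905. Since d = βγcτ, x = βγ = β/√(1−β²).
Solving: β² = x²/(1+x²) = 0.606919/1.606919 = 0.377691, so β = 0.6146.

0.6146c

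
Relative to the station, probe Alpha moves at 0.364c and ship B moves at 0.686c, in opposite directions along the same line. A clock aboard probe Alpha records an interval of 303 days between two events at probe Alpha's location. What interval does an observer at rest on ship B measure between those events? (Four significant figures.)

558.8 days

Speed of probe Alpha in ship B's frame: u = (v_A + v_B)/(1 + v_A v_B/c²) = (0.364 + 0.686)/(1 + 0.364×0.686) = 1.05/1.249704 = 0.8402; |u| = 0.8402c.
At |u| = 0.8402c, γ = (1 − 0.705936)^(−1/2) = 1.8441.
Probe Alpha's interval is proper; time dilation gives Δt_B = γΔτ = 1.8441 × 303 days = 558.8 days.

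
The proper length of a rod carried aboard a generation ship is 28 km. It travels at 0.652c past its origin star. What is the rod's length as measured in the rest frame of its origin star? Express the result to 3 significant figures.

21.2 km

γ = 1/√(1 − β²) = 1/√(1 − 0.425104) = 1/√0.574896 = 1/0.758219 = 1.3189.
Along the direction of motion the measured length is L₀/γ = 28/1.3189 = 21.2 km.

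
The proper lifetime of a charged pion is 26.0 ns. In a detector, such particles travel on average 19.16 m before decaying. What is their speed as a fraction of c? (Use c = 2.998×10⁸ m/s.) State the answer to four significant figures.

0.9263c

d = βγcτ ⇒ βγ = d/(cτ) = 19.16 m / (7.7948 m) = 2.458.
β = (βγ)/√(1+(βγ)²) = 2.458/√7.04176 = 0.9263.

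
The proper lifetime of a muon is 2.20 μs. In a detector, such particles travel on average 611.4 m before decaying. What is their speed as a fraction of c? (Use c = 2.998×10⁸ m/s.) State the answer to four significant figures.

0.6798c

d = βγcτ ⇒ βγ = d/(cτ) = 611.4 m / (659.56 m) = 0.92698.
β = (βγ)/√(1+(βγ)²) = 0.92698/√1.859292 = 0.6798.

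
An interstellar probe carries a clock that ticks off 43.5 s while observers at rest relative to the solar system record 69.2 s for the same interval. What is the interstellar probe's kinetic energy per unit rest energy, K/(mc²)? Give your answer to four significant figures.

0.5908

The time-dilation ratio gives γ = 69.2/43.5 = 1.5908.
Since K = (γ−1)mc², K/(mc²) = 1.5908 − 1 = 0.5908.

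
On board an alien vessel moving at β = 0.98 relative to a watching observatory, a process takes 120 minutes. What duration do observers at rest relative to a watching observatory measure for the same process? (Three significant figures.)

Lorentz factor: γ = (1 − 0.9604)^(−1/2) = 5.0252.
Time dilation: Δt = γ·Δτ = 5.0252 × 120 = 603 minutes.

603 minutes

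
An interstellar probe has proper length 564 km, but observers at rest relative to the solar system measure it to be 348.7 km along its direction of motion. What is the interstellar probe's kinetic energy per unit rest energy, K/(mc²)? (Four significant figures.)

From L = L₀/γ: γ = 564/348.7 = 1.61744.
K/(mc²) = γ − 1 = 1.61744 − 1 = 0.6174.

0.6174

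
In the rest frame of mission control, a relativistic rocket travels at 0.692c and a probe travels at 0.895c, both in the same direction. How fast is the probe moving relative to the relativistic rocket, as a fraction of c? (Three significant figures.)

0.533c

Transform to the relativistic rocket's frame: u' = (u − v)/(1 − uv/c²).
u' = (0.895 − 0.692)/(1 − 0.895×0.692) = 0.203/0.38066 = 0.53328.
Speed in the relativistic rocket's frame: 0.533c (in the same direction).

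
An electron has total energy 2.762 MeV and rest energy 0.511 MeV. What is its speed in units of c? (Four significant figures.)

γ = E/(mc²) = 2.762/0.511 = 5.4051.
β = √(1 − 1/γ²) = √(1 − 0.0342289) = √0.9657711 = 0.9827.

0.9827c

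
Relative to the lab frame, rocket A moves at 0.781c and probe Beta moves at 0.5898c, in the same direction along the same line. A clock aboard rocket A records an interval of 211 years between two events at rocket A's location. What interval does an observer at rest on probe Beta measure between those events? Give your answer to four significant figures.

225.7 years

Speed of rocket A in probe Beta's frame: u = (v_A − v_B)/(1 − v_A v_B/c²) = (0.781 − 0.5898)/(1 − 0.781×0.5898) = 0.1912/0.5393662 = 0.35449; |u| = 0.35449c.
At |u| = 0.35449c, γ = (1 − 0.125663)^(−1/2) = 1.0695.
The clock on rocket A records proper time, so probe Beta measures Δt = γΔτ = 1.0695 × 211 = 225.7 years.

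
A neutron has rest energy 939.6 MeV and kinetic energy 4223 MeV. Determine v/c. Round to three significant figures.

0.983

γ = 1 + K/(mc²) = 1 + 4223/939.6 = 5.4945.
β = √(1 − 1/γ²) = √(1 − 0.0331241) = √0.9668759 = 0.983.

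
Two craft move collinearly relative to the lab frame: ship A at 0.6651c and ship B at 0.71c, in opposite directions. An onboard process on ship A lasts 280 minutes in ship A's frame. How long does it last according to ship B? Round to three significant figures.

The velocity of ship A relative to ship B is (0.6651 + 0.71)c / (1 + 0.6651×0.71) = 0.93403c; relative speed 0.93403c.
At |u| = 0.93403c, γ = (1 − 0.872412)^(−1/2) = 2.7996.
Ship A's interval is proper; time dilation gives Δt_B = γΔτ = 2.7996 × 280 minutes = 784 minutes.

784 minutes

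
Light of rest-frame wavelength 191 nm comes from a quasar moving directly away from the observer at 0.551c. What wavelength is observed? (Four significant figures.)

355.0 nm

Relativistic Doppler for wavelength: λ_obs = λ_src · √((1+β)/(1−β)).
With β = 0.551: factor = √(1.551/0.449) = 1.8586.
λ_obs = 191 × 1.8586 = 355.0 nm.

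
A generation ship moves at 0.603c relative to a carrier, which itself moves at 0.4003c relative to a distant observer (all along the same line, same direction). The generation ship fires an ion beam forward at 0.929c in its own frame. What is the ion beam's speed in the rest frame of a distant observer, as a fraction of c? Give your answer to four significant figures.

Compose velocities in two stages. Stage 1 (into S'): u₁ = (0.929+0.603)/(1+0.929×0.603) = 0.98193.
Stage 2 (into S): u = (0.98193+0.4003)/(1+0.98193×0.4003) = 0.99222, so the speed is 0.9922c.

0.9922c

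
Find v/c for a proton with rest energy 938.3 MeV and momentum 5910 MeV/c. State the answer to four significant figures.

0.9876

pc/(mc²) = 5910/938.3 = 6.2986 = βγ = β/√(1−β²).
So β² = x²/(1 + x²) with x = 6.2986: x² = 39.6724, β² = 39.6724/40.6724 = 0.975413, β = 0.9876.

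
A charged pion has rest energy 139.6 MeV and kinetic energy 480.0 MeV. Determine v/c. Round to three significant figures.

0.974

γ = 1 + K/(mc²) = 1 + 480.0/139.6 = 4.4384.
β = √(1 − 1/γ²) = √(1 − 0.050763) = √0.949237 = 0.974.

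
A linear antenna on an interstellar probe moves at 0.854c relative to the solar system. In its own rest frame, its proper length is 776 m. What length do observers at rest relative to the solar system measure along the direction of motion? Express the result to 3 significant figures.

404 m

With β = 0.854, γ = 1/√(1 − 0.854²) = 1/√0.270684 = 1.9221.
Length contraction: L = L₀/γ = 776/1.9221 = 404 m.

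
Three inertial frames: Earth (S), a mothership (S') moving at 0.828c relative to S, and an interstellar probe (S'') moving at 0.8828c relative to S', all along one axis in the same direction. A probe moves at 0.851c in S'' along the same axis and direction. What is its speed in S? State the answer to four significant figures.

0.9991c

Apply u = (u'+v)/(1+u'v) twice. Probe in the mothership frame: (0.851+0.8828)/(1+0.851·0.8828) = 1.7338/1.7512628 = 0.99003c.
That velocity, transformed to the rest frame of Earth: (0.99003+0.828)/(1+0.99003·0.828) = 1.81803/1.81974484 = 0.99906c.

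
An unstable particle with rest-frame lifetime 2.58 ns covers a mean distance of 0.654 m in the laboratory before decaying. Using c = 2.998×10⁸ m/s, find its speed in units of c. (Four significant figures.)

0.6457c

d = βγcτ ⇒ βγ = d/(cτ) = 0.6540 m / (0.773484 m) = 0.84552.
β = (βγ)/√(1+(βγ)²) = 0.84552/√1.714904 = 0.6457.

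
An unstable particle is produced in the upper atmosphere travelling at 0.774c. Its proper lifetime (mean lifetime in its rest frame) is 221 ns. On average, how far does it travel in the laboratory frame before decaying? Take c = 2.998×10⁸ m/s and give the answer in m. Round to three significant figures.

81.0 m

γ = 1/√(1 − β²) = 1/√(1 − 0.599076) = 1/√0.400924 = 1/0.633186 = 1.5793.
Lab-frame lifetime: Δt = γτ = 1.5793 × 221 ns = 349.03 ns.
Distance: d = vΔt = 0.774 × 2.998×10⁸ m/s × 3.4903×10^-7 s = 81.0 m.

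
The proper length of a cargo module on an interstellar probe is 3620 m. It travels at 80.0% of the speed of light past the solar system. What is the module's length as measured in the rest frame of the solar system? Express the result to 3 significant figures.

2170 m

With β = 0.8, γ = 1/√(1 − 0.8²) = 1/√0.36 = 1.6667.
Along the direction of motion the measured length is L₀/γ = 3620/1.6667 = 2170 m.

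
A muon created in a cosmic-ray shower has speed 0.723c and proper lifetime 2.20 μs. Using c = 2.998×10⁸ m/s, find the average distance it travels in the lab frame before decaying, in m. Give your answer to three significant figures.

With β = 0.723, γ = 1/√(1 − 0.723²) = 1/√0.477271 = 1.4475.
Lab-frame lifetime: Δt = γτ = 1.4475 × 2.20 μs = 3.1845 μs.
Distance: d = vΔt = 0.723 × 2.998×10⁸ m/s × 3.1845×10^-6 s = 690 m.

690 m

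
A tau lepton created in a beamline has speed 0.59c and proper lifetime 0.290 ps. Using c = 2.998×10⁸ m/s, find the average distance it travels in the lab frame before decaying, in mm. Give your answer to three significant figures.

0.0635 mm

With β = 0.59, γ = 1/√(1 − 0.59²) = 1/√0.6519 = 1.2385.
Lab-frame lifetime: Δt = γτ = 1.2385 × 0.290 ps = 0.35916 ps.
Distance: d = vΔt = 0.59 × 2.998×10⁸ m/s × 3.5916×10^-13 s = 6.35×10^-5 m = 0.0635 mm.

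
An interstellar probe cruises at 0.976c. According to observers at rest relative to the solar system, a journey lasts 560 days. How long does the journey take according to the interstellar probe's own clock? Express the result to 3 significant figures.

β² = 0.952576, so γ = 1/√0.047424 = 4.592.
The moving clock records proper time: Δτ = Δt/γ = 560/4.592 = 122 days.

122 days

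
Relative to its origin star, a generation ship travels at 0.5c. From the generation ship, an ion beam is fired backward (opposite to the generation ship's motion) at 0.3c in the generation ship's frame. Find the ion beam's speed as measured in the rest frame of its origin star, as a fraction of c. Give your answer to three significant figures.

Relativistic velocity addition: u = (u' + v)/(1 + u'v/c²), with u' = −0.3c and v = 0.5c.
Numerator: −0.3 + 0.5 = 0.2. Denominator: 1 + (−0.3)(0.5) = 0.85.
u = 0.2/0.85 = 0.23529, so the speed is 0.235c.

0.235c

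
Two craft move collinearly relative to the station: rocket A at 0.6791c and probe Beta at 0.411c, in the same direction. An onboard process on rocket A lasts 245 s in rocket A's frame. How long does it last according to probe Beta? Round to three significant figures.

The velocity of rocket A relative to probe Beta is (0.6791 − 0.411)c / (1 − 0.6791×0.411) = 0.3719c; relative speed 0.3719c.
At |u| = 0.3719c, γ = (1 − 0.13831)^(−1/2) = 1.0773.
The clock on rocket A records proper time, so probe Beta measures Δt = γΔτ = 1.0773 × 245 = 264 s.

264 s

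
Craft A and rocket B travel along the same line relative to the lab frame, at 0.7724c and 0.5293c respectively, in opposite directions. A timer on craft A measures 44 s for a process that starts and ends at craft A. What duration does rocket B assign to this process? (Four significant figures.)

Speed of craft A in rocket B's frame: u = (v_A + v_B)/(1 + v_A v_B/c²) = (0.7724 + 0.5293)/(1 + 0.7724×0.5293) = 1.3017/1.40883132 = 0.92396; |u| = 0.92396c.
At |u| = 0.92396c, γ = (1 − 0.853702)^(−1/2) = 2.6145.
The clock on craft A records proper time, so rocket B measures Δt = γΔτ = 2.6145 × 44 = 115.0 s.

115.0 s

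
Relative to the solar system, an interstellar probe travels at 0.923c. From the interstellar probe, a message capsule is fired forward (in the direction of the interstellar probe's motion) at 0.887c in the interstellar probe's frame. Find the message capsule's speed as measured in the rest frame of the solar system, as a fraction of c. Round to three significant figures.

In units of c, u = (u' + v)/(1 + u'v) with u' = 0.887 and v = 0.923.
Numerator: 0.887 + 0.923 = 1.81. Denominator: 1 + (0.887)(0.923) = 1.818701.
u = 1.81/1.818701 = 0.99522, so the speed is 0.995c.

0.995c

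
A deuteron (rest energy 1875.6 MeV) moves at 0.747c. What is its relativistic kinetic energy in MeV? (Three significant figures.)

946 MeV

With β = 0.747, γ = 1/√(1 − 0.747²) = 1/√0.441991 = 1.50416.
Kinetic energy: K = (γ − 1)mc² = (1.50416 − 1) × 1875.6 MeV = 0.50416 × 1875.6 = 946 MeV.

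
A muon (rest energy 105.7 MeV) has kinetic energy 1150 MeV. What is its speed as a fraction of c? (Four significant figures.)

γ = 1 + K/(mc²) = 1 + 1150/105.7 = 11.88.
β = √(1 − 1/γ²) = √(1 − 0.00708544) = √0.99291456 = 0.9965.

0.9965c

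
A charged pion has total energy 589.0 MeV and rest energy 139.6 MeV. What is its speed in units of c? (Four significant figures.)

0.9715c

Total energy E = γmc² gives γ = 589.0/139.6 = 4.2192.
Hence β = √(1 − 1/γ²) = √(1 − 0.0561746) = √0.9438254 = 0.9715.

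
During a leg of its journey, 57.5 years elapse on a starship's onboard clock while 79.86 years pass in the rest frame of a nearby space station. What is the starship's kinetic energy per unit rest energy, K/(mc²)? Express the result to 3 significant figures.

The time-dilation ratio gives γ = 79.86/57.5 = 1.38887.
Since K = (γ−1)mc², K/(mc²) = 1.38887 − 1 = 0.389.

0.389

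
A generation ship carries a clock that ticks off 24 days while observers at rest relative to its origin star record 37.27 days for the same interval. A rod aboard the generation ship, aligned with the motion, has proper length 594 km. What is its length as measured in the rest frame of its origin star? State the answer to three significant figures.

383 km

From Δt = γΔτ: γ = 37.27/24 = 1.55292.
The rod contracts by the same γ: 594 km / 1.55292 = 383 km.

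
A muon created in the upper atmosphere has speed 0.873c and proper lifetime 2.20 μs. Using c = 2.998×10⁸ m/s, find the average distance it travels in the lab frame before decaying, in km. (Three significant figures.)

γ = 1/√(1 − β²) = 1/√(1 − 0.762129) = 1/√0.237871 = 1/0.48772 = 2.0504.
Lab-frame lifetime: Δt = γτ = 2.0504 × 2.20 μs = 4.5109 μs.
Distance: d = vΔt = 0.873 × 2.998×10⁸ m/s × 4.5109×10^-6 s = 1180 m = 1.18 km.

1.18 km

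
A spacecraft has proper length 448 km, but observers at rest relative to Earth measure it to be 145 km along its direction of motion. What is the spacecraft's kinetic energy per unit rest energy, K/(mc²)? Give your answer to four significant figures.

2.090

From L = L₀/γ: γ = 448/145 = 3.08966.
Since K = (γ−1)mc², K/(mc²) = 3.08966 − 1 = 2.090.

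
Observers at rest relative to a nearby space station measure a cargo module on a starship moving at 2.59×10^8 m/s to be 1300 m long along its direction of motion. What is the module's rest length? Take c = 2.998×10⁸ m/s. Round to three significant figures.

β = v/c = (2.59×10^8 m/s)/(2.998×10⁸ m/s) = 0.863909.
With β = 0.863909, γ = 1/√(1 − 0.863909²) = 1/√0.2536612 = 1.9855.
Proper length: L₀ = γ·L = 1.9855 × 1300 = 2580 m.

2580 m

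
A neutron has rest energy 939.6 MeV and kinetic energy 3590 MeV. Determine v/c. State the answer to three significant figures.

0.978

K = (γ−1)mc², so γ = 1 + 3590/939.6 = 4.8208.
Then v/c = √(1 − γ⁻²) = √(1 − 0.0430291) = √0.9569709 = 0.978.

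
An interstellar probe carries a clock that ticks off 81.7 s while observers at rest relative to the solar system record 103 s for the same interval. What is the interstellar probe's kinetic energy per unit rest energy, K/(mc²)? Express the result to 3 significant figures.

0.261

The time-dilation ratio gives γ = 103/81.7 = 1.26071.
Since K = (γ−1)mc², K/(mc²) = 1.26071 − 1 = 0.261.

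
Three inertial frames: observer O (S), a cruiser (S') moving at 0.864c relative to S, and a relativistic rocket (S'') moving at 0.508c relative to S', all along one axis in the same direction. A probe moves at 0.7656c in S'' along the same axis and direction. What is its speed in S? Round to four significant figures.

0.9937c

Compose velocities in two stages. Stage 1 (into S'): u₁ = (0.7656+0.508)/(1+0.7656×0.508) = 0.91697.
Stage 2 (into S): u = (0.91697+0.864)/(1+0.91697×0.864) = 0.9937, so the speed is 0.9937c.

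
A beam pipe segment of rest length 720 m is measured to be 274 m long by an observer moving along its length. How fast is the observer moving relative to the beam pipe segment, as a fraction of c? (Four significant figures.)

0.9248c

Length contraction gives γ = L₀/L = 720/274 = 2.6277.
β = √(1 − 1/γ²) = √0.855173 = 0.9248.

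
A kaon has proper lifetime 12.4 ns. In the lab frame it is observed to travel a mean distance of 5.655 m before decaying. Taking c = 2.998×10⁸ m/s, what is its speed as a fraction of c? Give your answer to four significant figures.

d = βγcτ ⇒ βγ = d/(cτ) = 5.655 m / (3.71752 m) = 1.5212.
β = (βγ)/√(1+(βγ)²) = 1.5212/√3.31405 = 0.8356.

0.8356c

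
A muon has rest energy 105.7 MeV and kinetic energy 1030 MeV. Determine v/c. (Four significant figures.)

0.9957

K = (γ−1)mc², so γ = 1 + 1030/105.7 = 10.745.
Then v/c = √(1 − γ⁻²) = √(1 − 0.00866138) = √0.99133862 = 0.9957.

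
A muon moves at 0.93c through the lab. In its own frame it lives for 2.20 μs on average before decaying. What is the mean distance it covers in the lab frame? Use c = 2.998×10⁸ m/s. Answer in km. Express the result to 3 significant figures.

1.67 km

γ = 1/√(1 − β²) = 1/√(1 − 0.8649) = 1/√0.1351 = 1/0.36756 = 2.7206.
Lab-frame lifetime: Δt = γτ = 2.7206 × 2.20 μs = 5.9853 μs.
Distance: d = vΔt = 0.93 × 2.998×10⁸ m/s × 5.9853×10^-6 s = 1670 m = 1.67 km.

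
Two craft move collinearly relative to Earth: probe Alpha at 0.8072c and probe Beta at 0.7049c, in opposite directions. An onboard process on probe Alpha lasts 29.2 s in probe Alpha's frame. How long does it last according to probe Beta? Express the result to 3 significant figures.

Speed of probe Alpha in probe Beta's frame: u = (v_A + v_B)/(1 + v_A v_B/c²) = (0.8072 + 0.7049)/(1 + 0.8072×0.7049) = 1.5121/1.56899528 = 0.96374; |u| = 0.96374c.
At |u| = 0.96374c, γ = (1 − 0.928795)^(−1/2) = 3.7475.
The clock on probe Alpha records proper time, so probe Beta measures Δt = γΔτ = 3.7475 × 29.2 = 109 s.

109 s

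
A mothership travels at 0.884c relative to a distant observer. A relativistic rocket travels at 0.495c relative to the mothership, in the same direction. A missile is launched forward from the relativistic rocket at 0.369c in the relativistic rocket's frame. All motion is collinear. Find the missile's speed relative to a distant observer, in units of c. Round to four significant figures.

0.9810c

First combine the missile and relativistic rocket (S''→S'): u₁ = (0.369 + 0.495)/(1 + 0.369×0.495) = 0.864/1.182655 = 0.73056.
Then combine with the mothership (S'→S): u = (0.73056 + 0.884)/(1 + 0.73056×0.884) = 1.61456/1.64581504 = 0.98101.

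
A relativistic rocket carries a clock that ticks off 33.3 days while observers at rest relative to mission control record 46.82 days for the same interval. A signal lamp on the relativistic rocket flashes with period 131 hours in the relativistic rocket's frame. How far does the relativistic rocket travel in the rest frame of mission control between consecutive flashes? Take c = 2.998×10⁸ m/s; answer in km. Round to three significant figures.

1.40×10^11 km

From Δt = γΔτ: γ = 46.82/33.3 = 1.40601.
β = √(1 − 1/γ²) = 0.70296. Lab-frame period = γτ = 1.40601×131 hours = 184.19 hours. Distance = βc × γτ = 0.70296 × 2.998×10⁸ m/s × 663084 s = 1.3974×10^14 m = 1.40×10^11 km.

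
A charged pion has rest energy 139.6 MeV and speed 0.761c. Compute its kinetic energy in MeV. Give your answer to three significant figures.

With β = 0.761, γ = 1/√(1 − 0.761²) = 1/√0.420879 = 1.54142.
Kinetic energy: K = (γ − 1)mc² = (1.54142 − 1) × 139.6 MeV = 0.54142 × 139.6 = 75.6 MeV.

75.6 MeV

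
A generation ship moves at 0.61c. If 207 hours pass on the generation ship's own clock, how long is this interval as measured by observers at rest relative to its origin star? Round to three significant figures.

β² = 0.3721, so γ = 1/√0.6279 = 1.262.
The onboard clock measures proper time, so the interval in the rest frame of its origin star is dilated: Δt = γ·Δτ = 1.262 × 207 hours = 261 hours.

261 hours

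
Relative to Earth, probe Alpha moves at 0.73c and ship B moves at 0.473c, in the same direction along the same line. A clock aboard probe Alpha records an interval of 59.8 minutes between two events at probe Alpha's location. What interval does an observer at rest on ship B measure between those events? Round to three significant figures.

Speed of probe Alpha in ship B's frame: u = (v_A − v_B)/(1 − v_A v_B/c²) = (0.73 − 0.473)/(1 − 0.73×0.473) = 0.257/0.65471 = 0.39254; |u| = 0.39254c.
At |u| = 0.39254c, γ = (1 − 0.154088)^(−1/2) = 1.0873.
Probe Alpha's interval is proper; time dilation gives Δt_B = γΔτ = 1.0873 × 59.8 minutes = 65.0 minutes.

65.0 minutes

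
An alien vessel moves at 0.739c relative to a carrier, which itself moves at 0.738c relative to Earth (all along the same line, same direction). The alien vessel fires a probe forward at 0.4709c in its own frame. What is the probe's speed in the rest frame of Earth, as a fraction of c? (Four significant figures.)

Apply u = (u'+v)/(1+u'v) twice. Probe in the carrier frame: (0.4709+0.739)/(1+0.4709·0.739) = 1.2099/1.3479951 = 0.89756c.
That velocity, transformed to the rest frame of Earth: (0.89756+0.738)/(1+0.89756·0.738) = 1.63556/1.66239928 = 0.98386c.

0.9839c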